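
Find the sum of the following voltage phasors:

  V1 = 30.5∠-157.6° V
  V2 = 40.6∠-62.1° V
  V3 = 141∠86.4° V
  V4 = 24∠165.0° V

Step 1 — Convert each phasor to rectangular form:
  V1 = 30.5·(cos(-157.6°) + j·sin(-157.6°)) = -28.2 - j11.62 V
  V2 = 40.6·(cos(-62.1°) + j·sin(-62.1°)) = 19 - j35.88 V
  V3 = 141·(cos(86.4°) + j·sin(86.4°)) = 8.853 + j140.7 V
  V4 = 24·(cos(165.0°) + j·sin(165.0°)) = -23.18 + j6.212 V
Step 2 — Sum components: V_total = -23.53 + j99.43 V.
Step 3 — Convert to polar: |V_total| = 102.2 V, ∠V_total = 103.3°.

V_total = 102.2∠103.3° V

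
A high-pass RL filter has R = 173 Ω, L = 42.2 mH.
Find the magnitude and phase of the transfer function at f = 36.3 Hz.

Step 1 — Angular frequency: ω = 2π·36.3 = 228.1 rad/s.
Step 2 — Transfer function: H(jω) = jωL/(R + jωL).
Step 3 — Numerator jωL = j·9.625; denominator R + jωL = 173 + j9.625.
Step 4 — H = 0.003086 + j0.05546.
Step 5 — Magnitude: |H| = 0.05555 (-25.1 dB); phase: φ = 86.8°.

|H| = 0.05555 (-25.1 dB), φ = 86.8°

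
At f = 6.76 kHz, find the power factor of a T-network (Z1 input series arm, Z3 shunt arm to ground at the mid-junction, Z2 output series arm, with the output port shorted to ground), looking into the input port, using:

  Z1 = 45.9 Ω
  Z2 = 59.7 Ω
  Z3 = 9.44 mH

Step 1 — Angular frequency: ω = 2π·f = 2π·6760 = 4.247e+04 rad/s.
Step 2 — Component impedances:
  Z1: Z = R = 45.9 Ω
  Z2: Z = R = 59.7 Ω
  Z3: Z = jωL = j·4.247e+04·0.00944 = 0 + j401 Ω
Step 3 — With the output port shorted to ground, the output series arm Z2 runs from the junction to ground; the shunt arm Z3 also runs from the junction to ground. They appear in parallel: Z3 || Z2 = 58.41 + j8.696 Ω.
Step 4 — Series with input arm Z1: Z_in = Z1 + (Z3 || Z2) = 104.3 + j8.696 Ω = 104.7∠4.8° Ω.
Step 5 — Power factor: PF = cos(φ) = Re(Z)/|Z| = 104.305/104.667 = 0.9965.
Step 6 — Type: Im(Z) = 8.696 ⇒ lagging (phase φ = 4.8°).

PF = 0.9965 (lagging, φ = 4.8°)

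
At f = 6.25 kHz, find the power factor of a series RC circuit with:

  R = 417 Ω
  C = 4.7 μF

Step 1 — Angular frequency: ω = 2π·f = 2π·6250 = 3.927e+04 rad/s.
Step 2 — Component impedances:
  R: Z = R = 417 Ω
  C: Z = 1/(jωC) = -j/(ω·C) = 0 - j5.418 Ω
Step 3 — Series combination: Z_total = R + C = 417 - j5.418 Ω = 417∠-0.7° Ω.
Step 4 — Power factor: PF = cos(φ) = Re(Z)/|Z| = 417/417.04 = 0.9999.
Step 5 — Type: Im(Z) = -5.418 ⇒ leading (phase φ = -0.7°).

PF = 0.9999 (leading, φ = -0.7°)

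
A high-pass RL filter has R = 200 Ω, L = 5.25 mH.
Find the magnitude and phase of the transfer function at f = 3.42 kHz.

Step 1 — Angular frequency: ω = 2π·3420 = 2.149e+04 rad/s.
Step 2 — Transfer function: H(jω) = jωL/(R + jωL).
Step 3 — Numerator jωL = j·112.8; denominator R + jωL = 200 + j112.8.
Step 4 — H = 0.2414 + j0.4279.
Step 5 — Magnitude: |H| = 0.4913 (-6.2 dB); phase: φ = 60.6°.

|H| = 0.4913 (-6.2 dB), φ = 60.6°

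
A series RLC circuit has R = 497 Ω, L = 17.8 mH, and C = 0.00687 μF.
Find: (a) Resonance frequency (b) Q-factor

Step 1 — Resonance condition Im(Z)=0 gives ω₀ = 1/√(LC).
Step 2 — ω₀ = 1/√(0.0178·6.87e-09) = 9.043e+04 rad/s.
Step 3 — f₀ = ω₀/(2π) = 1.439e+04 Hz.
Step 4 — Series Q: Q = ω₀L/R = 9.043e+04·0.0178/497 = 3.239.

(a) f₀ = 1.439e+04 Hz  (b) Q = 3.239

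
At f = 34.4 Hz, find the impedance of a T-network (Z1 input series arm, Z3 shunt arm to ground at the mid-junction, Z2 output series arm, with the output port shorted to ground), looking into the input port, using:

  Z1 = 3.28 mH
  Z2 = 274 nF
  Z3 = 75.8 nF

Step 1 — Angular frequency: ω = 2π·f = 2π·34.4 = 216.1 rad/s.
Step 2 — Component impedances:
  Z1: Z = jωL = j·216.1·0.00328 = 0 + j0.7089 Ω
  Z2: Z = 1/(jωC) = -j/(ω·C) = 0 - j1.689e+04 Ω
  Z3: Z = 1/(jωC) = -j/(ω·C) = 0 - j6.104e+04 Ω
Step 3 — With the output port shorted to ground, the output series arm Z2 runs from the junction to ground; the shunt arm Z3 also runs from the junction to ground. They appear in parallel: Z3 || Z2 = 0 - j1.323e+04 Ω.
Step 4 — Series with input arm Z1: Z_in = Z1 + (Z3 || Z2) = 0 - j1.323e+04 Ω = 1.323e+04∠-90.0° Ω.

Z = 0 - j1.323e+04 Ω = 1.323e+04∠-90.0° Ω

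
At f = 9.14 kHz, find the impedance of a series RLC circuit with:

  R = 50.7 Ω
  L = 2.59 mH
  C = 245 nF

Step 1 — Angular frequency: ω = 2π·f = 2π·9140 = 5.743e+04 rad/s.
Step 2 — Component impedances:
  R: Z = R = 50.7 Ω
  L: Z = jωL = j·5.743e+04·0.00259 = 0 + j148.7 Ω
  C: Z = 1/(jωC) = -j/(ω·C) = 0 - j71.07 Ω
Step 3 — Series combination: Z_total = R + L + C = 50.7 + j77.67 Ω = 92.75∠56.9° Ω.

Z = 50.7 + j77.67 Ω = 92.75∠56.9° Ω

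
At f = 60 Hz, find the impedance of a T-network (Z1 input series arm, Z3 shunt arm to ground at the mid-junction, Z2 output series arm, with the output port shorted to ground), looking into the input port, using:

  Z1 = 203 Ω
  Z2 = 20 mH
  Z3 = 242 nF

Step 1 — Angular frequency: ω = 2π·f = 2π·60 = 377 rad/s.
Step 2 — Component impedances:
  Z1: Z = R = 203 Ω
  Z2: Z = jωL = j·377·0.02 = 0 + j7.54 Ω
  Z3: Z = 1/(jωC) = -j/(ω·C) = 0 - j1.096e+04 Ω
Step 3 — With the output port shorted to ground, the output series arm Z2 runs from the junction to ground; the shunt arm Z3 also runs from the junction to ground. They appear in parallel: Z3 || Z2 = 0 + j7.545 Ω.
Step 4 — Series with input arm Z1: Z_in = Z1 + (Z3 || Z2) = 203 + j7.545 Ω = 203.1∠2.1° Ω.

Z = 203 + j7.545 Ω = 203.1∠2.1° Ω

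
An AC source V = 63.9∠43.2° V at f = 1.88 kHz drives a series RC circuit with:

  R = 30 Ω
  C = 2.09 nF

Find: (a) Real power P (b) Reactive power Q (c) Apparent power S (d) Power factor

Step 1 — Angular frequency: ω = 2π·f = 2π·1880 = 1.181e+04 rad/s.
Step 2 — Component impedances:
  R: Z = R = 30 Ω
  C: Z = 1/(jωC) = -j/(ω·C) = 0 - j4.051e+04 Ω
Step 3 — Series combination: Z_total = R + C = 30 - j4.051e+04 Ω = 4.051e+04∠-90.0° Ω.
Step 4 — Source phasor: V = 63.9∠43.2° V = 46.58 + j43.74 V.
Step 5 — Current: I = V / Z = -0.001079 + j0.001151 A = 0.001578∠133.2° A.
Step 6 — Complex power: S = V·I* = 7.466e-05 - j0.1008 VA.
Step 7 — Real power: P = Re(S) = 7.466e-05 W.
Step 8 — Reactive power: Q = Im(S) = -0.1008 VAR.
Step 9 — Apparent power: |S| = 0.1008 VA.
Step 10 — Power factor: PF = P/|S| = 0.0007406 (leading).

(a) P = 7.466e-05 W  (b) Q = -0.1008 VAR  (c) S = 0.1008 VA  (d) PF = 0.0007406 (leading)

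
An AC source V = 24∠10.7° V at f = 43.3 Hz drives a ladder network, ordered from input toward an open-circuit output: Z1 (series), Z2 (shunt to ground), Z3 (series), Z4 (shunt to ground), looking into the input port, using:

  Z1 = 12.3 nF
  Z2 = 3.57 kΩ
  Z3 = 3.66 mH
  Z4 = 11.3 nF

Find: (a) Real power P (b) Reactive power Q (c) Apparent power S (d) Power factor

Step 1 — Angular frequency: ω = 2π·f = 2π·43.3 = 272.1 rad/s.
Step 2 — Component impedances:
  Z1: Z = 1/(jωC) = -j/(ω·C) = 0 - j2.988e+05 Ω
  Z2: Z = R = 3570 Ω
  Z3: Z = jωL = j·272.1·0.00366 = 0 + j0.9957 Ω
  Z4: Z = 1/(jωC) = -j/(ω·C) = 0 - j3.253e+05 Ω
Step 3 — Ladder network (open output): work backward from the far end, alternating series and parallel combinations. Z_in = 3570 - j2.989e+05 Ω = 2.989e+05∠-89.3° Ω.
Step 4 — Source phasor: V = 24∠10.7° V = 23.58 + j4.456 V.
Step 5 — Current: I = V / Z = -1.397e-05 + j7.907e-05 A = 8.03e-05∠100.0° A.
Step 6 — Complex power: S = V·I* = 2.301e-05 - j0.001927 VA.
Step 7 — Real power: P = Re(S) = 2.301e-05 W.
Step 8 — Reactive power: Q = Im(S) = -0.001927 VAR.
Step 9 — Apparent power: |S| = 0.001927 VA.
Step 10 — Power factor: PF = P/|S| = 0.01194 (leading).

(a) P = 2.301e-05 W  (b) Q = -0.001927 VAR  (c) S = 0.001927 VA  (d) PF = 0.01194 (leading)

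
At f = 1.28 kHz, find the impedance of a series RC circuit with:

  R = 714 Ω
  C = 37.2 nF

Step 1 — Angular frequency: ω = 2π·f = 2π·1280 = 8042 rad/s.
Step 2 — Component impedances:
  R: Z = R = 714 Ω
  C: Z = 1/(jωC) = -j/(ω·C) = 0 - j3342 Ω
Step 3 — Series combination: Z_total = R + C = 714 - j3342 Ω = 3418∠-77.9° Ω.

Z = 714 - j3342 Ω = 3418∠-77.9° Ω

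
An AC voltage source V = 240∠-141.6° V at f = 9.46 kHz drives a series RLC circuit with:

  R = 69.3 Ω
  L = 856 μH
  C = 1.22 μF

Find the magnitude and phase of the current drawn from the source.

Step 1 — Angular frequency: ω = 2π·f = 2π·9460 = 5.944e+04 rad/s.
Step 2 — Component impedances:
  R: Z = R = 69.3 Ω
  L: Z = jωL = j·5.944e+04·0.000856 = 0 + j50.88 Ω
  C: Z = 1/(jωC) = -j/(ω·C) = 0 - j13.79 Ω
Step 3 — Series combination: Z_total = R + L + C = 69.3 + j37.09 Ω = 78.6∠28.2° Ω.
Step 4 — Source phasor: V = 240∠-141.6° V = -188.1 - j149.1 V.
Step 5 — Ohm's law: I = V / Z_total = (-188.1 - j149.1) / (69.3 + j37.09) = -3.005 - j0.543 A.
Step 6 — Convert to polar: |I| = 3.053 A, ∠I = -169.8°.

I = 3.053∠-169.8° A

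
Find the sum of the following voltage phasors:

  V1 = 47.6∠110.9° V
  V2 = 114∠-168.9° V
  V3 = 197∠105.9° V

Step 1 — Convert each phasor to rectangular form:
  V1 = 47.6·(cos(110.9°) + j·sin(110.9°)) = -16.98 + j44.47 V
  V2 = 114·(cos(-168.9°) + j·sin(-168.9°)) = -111.9 - j21.95 V
  V3 = 197·(cos(105.9°) + j·sin(105.9°)) = -53.97 + j189.5 V
Step 2 — Sum components: V_total = -182.8 + j212 V.
Step 3 — Convert to polar: |V_total| = 279.9 V, ∠V_total = 130.8°.

V_total = 279.9∠130.8° V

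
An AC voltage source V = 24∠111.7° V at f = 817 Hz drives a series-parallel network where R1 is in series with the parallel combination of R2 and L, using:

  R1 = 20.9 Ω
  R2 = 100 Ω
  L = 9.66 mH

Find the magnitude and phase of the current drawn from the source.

Step 1 — Angular frequency: ω = 2π·f = 2π·817 = 5133 rad/s.
Step 2 — Component impedances:
  R1: Z = R = 20.9 Ω
  R2: Z = R = 100 Ω
  L: Z = jωL = j·5133·0.00966 = 0 + j49.59 Ω
Step 3 — Parallel branch: R2 || L = 1/(1/R2 + 1/L) = 19.74 + j39.8 Ω.
Step 4 — Series with R1: Z_total = R1 + (R2 || L) = 40.64 + j39.8 Ω = 56.88∠44.4° Ω.
Step 5 — Source phasor: V = 24∠111.7° V = -8.874 + j22.3 V.
Step 6 — Ohm's law: I = V / Z_total = (-8.874 + j22.3) / (40.64 + j39.8) = 0.1629 + j0.3892 A.
Step 7 — Convert to polar: |I| = 0.4219 A, ∠I = 67.3°.

I = 0.4219∠67.3° A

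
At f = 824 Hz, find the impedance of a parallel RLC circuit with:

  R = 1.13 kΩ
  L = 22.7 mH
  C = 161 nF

Step 1 — Angular frequency: ω = 2π·f = 2π·824 = 5177 rad/s.
Step 2 — Component impedances:
  R: Z = R = 1130 Ω
  L: Z = jωL = j·5177·0.0227 = 0 + j117.5 Ω
  C: Z = 1/(jωC) = -j/(ω·C) = 0 - j1200 Ω
Step 3 — Parallel combination: 1/Z_total = 1/R + 1/L + 1/C; Z_total = 14.83 + j128.6 Ω = 129.4∠83.4° Ω.

Z = 14.83 + j128.6 Ω = 129.4∠83.4° Ω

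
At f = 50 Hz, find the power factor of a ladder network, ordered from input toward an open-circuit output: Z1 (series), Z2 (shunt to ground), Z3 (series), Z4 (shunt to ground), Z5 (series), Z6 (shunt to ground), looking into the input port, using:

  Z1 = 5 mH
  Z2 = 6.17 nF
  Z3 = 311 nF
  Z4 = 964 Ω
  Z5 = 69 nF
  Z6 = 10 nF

Step 1 — Angular frequency: ω = 2π·f = 2π·50 = 314.2 rad/s.
Step 2 — Component impedances:
  Z1: Z = jωL = j·314.2·0.005 = 0 + j1.571 Ω
  Z2: Z = 1/(jωC) = -j/(ω·C) = 0 - j5.159e+05 Ω
  Z3: Z = 1/(jωC) = -j/(ω·C) = 0 - j1.024e+04 Ω
  Z4: Z = R = 964 Ω
  Z5: Z = 1/(jωC) = -j/(ω·C) = 0 - j4.613e+04 Ω
  Z6: Z = 1/(jωC) = -j/(ω·C) = 0 - j3.183e+05 Ω
Step 3 — Ladder network (open output): work backward from the far end, alternating series and parallel combinations. Z_in = 926.8 - j1.004e+04 Ω = 1.008e+04∠-84.7° Ω.
Step 4 — Power factor: PF = cos(φ) = Re(Z)/|Z| = 926.8/1.008e+04 = 0.09194.
Step 5 — Type: Im(Z) = -1.004e+04 ⇒ leading (phase φ = -84.7°).

PF = 0.09194 (leading, φ = -84.7°)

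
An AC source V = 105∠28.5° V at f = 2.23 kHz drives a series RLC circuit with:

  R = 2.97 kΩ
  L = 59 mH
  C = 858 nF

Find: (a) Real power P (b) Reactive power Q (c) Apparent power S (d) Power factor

Step 1 — Angular frequency: ω = 2π·f = 2π·2230 = 1.401e+04 rad/s.
Step 2 — Component impedances:
  R: Z = R = 2970 Ω
  L: Z = jωL = j·1.401e+04·0.059 = 0 + j826.7 Ω
  C: Z = 1/(jωC) = -j/(ω·C) = 0 - j83.18 Ω
Step 3 — Series combination: Z_total = R + L + C = 2970 + j743.5 Ω = 3062∠14.1° Ω.
Step 4 — Source phasor: V = 105∠28.5° V = 92.28 + j50.1 V.
Step 5 — Current: I = V / Z = 0.03321 + j0.008555 A = 0.0343∠14.4° A.
Step 6 — Complex power: S = V·I* = 3.493 + j0.8745 VA.
Step 7 — Real power: P = Re(S) = 3.493 W.
Step 8 — Reactive power: Q = Im(S) = 0.8745 VAR.
Step 9 — Apparent power: |S| = 3.601 VA.
Step 10 — Power factor: PF = P/|S| = 0.9701 (lagging).

(a) P = 3.493 W  (b) Q = 0.8745 VAR  (c) S = 3.601 VA  (d) PF = 0.9701 (lagging)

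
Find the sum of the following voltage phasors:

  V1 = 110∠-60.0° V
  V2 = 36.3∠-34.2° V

Step 1 — Convert each phasor to rectangular form:
  V1 = 110·(cos(-60.0°) + j·sin(-60.0°)) = 55 - j95.26 V
  V2 = 36.3·(cos(-34.2°) + j·sin(-34.2°)) = 30.02 - j20.4 V
Step 2 — Sum components: V_total = 85.02 - j115.7 V.
Step 3 — Convert to polar: |V_total| = 143.6 V, ∠V_total = -53.7°.

V_total = 143.6∠-53.7° V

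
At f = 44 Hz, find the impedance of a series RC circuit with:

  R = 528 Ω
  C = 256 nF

Step 1 — Angular frequency: ω = 2π·f = 2π·44 = 276.5 rad/s.
Step 2 — Component impedances:
  R: Z = R = 528 Ω
  C: Z = 1/(jωC) = -j/(ω·C) = 0 - j1.413e+04 Ω
Step 3 — Series combination: Z_total = R + C = 528 - j1.413e+04 Ω = 1.414e+04∠-87.9° Ω.

Z = 528 - j1.413e+04 Ω = 1.414e+04∠-87.9° Ω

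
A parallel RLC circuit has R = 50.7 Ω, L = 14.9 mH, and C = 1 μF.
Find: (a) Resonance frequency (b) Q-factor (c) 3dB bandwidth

Step 1 — Resonance: ω₀ = 1/√(LC) = 1/√(0.0149·1e-06) = 8192 rad/s.
Step 2 — f₀ = ω₀/(2π) = 1304 Hz.
Step 3 — Parallel Q: Q = R/(ω₀L) = 50.7/(8192·0.0149) = 0.4154.
Step 4 — Bandwidth: Δω = ω₀/Q = 1.972e+04 rad/s; BW = Δω/(2π) = 3139 Hz.

(a) f₀ = 1304 Hz  (b) Q = 0.4154  (c) BW = 3139 Hz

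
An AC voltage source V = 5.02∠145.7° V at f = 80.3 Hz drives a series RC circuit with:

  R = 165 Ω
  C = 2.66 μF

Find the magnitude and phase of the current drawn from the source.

Step 1 — Angular frequency: ω = 2π·f = 2π·80.3 = 504.5 rad/s.
Step 2 — Component impedances:
  R: Z = R = 165 Ω
  C: Z = 1/(jωC) = -j/(ω·C) = 0 - j745.1 Ω
Step 3 — Series combination: Z_total = R + C = 165 - j745.1 Ω = 763.2∠-77.5° Ω.
Step 4 — Source phasor: V = 5.02∠145.7° V = -4.147 + j2.829 V.
Step 5 — Ohm's law: I = V / Z_total = (-4.147 + j2.829) / (165 - j745.1) = -0.004794 - j0.004504 A.
Step 6 — Convert to polar: |I| = 0.006578 A, ∠I = -136.8°.

I = 0.006578∠-136.8° A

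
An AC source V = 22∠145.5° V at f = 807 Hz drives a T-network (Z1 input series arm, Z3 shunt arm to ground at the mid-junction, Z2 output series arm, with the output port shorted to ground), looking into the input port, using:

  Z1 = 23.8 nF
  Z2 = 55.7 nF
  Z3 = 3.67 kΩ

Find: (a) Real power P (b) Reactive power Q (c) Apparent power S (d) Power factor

Step 1 — Angular frequency: ω = 2π·f = 2π·807 = 5071 rad/s.
Step 2 — Component impedances:
  Z1: Z = 1/(jωC) = -j/(ω·C) = 0 - j8286 Ω
  Z2: Z = 1/(jωC) = -j/(ω·C) = 0 - j3541 Ω
  Z3: Z = R = 3670 Ω
Step 3 — With the output port shorted to ground, the output series arm Z2 runs from the junction to ground; the shunt arm Z3 also runs from the junction to ground. They appear in parallel: Z3 || Z2 = 1769 - j1834 Ω.
Step 4 — Series with input arm Z1: Z_in = Z1 + (Z3 || Z2) = 1769 - j1.012e+04 Ω = 1.027e+04∠-80.1° Ω.
Step 5 — Source phasor: V = 22∠145.5° V = -18.13 + j12.46 V.
Step 6 — Current: I = V / Z = -0.001499 - j0.00153 A = 0.002141∠-134.4° A.
Step 7 — Complex power: S = V·I* = 0.008113 - j0.04641 VA.
Step 8 — Real power: P = Re(S) = 0.008113 W.
Step 9 — Reactive power: Q = Im(S) = -0.04641 VAR.
Step 10 — Apparent power: |S| = 0.04711 VA.
Step 11 — Power factor: PF = P/|S| = 0.1722 (leading).

(a) P = 0.008113 W  (b) Q = -0.04641 VAR  (c) S = 0.04711 VA  (d) PF = 0.1722 (leading)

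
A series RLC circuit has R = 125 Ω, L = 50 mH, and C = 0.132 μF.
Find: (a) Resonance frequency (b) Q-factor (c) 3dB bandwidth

Step 1 — Resonance: ω₀ = 1/√(LC) = 1/√(0.05·1.32e-07) = 1.231e+04 rad/s.
Step 2 — f₀ = ω₀/(2π) = 1959 Hz.
Step 3 — Series Q: Q = ω₀L/R = 1.231e+04·0.05/125 = 4.924.
Step 4 — Bandwidth: Δω = ω₀/Q = 2500 rad/s; BW = Δω/(2π) = 397.9 Hz.

(a) f₀ = 1959 Hz  (b) Q = 4.924  (c) BW = 397.9 Hz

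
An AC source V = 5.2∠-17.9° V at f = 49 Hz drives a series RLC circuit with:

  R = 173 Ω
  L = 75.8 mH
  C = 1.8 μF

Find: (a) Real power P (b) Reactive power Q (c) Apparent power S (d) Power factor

Step 1 — Angular frequency: ω = 2π·f = 2π·49 = 307.9 rad/s.
Step 2 — Component impedances:
  R: Z = R = 173 Ω
  L: Z = jωL = j·307.9·0.0758 = 0 + j23.34 Ω
  C: Z = 1/(jωC) = -j/(ω·C) = 0 - j1804 Ω
Step 3 — Series combination: Z_total = R + L + C = 173 - j1781 Ω = 1790∠-84.5° Ω.
Step 4 — Source phasor: V = 5.2∠-17.9° V = 4.948 - j1.598 V.
Step 5 — Current: I = V / Z = 0.001156 + j0.002666 A = 0.002906∠66.6° A.
Step 6 — Complex power: S = V·I* = 0.001461 - j0.01504 VA.
Step 7 — Real power: P = Re(S) = 0.001461 W.
Step 8 — Reactive power: Q = Im(S) = -0.01504 VAR.
Step 9 — Apparent power: |S| = 0.01511 VA.
Step 10 — Power factor: PF = P/|S| = 0.09667 (leading).

(a) P = 0.001461 W  (b) Q = -0.01504 VAR  (c) S = 0.01511 VA  (d) PF = 0.09667 (leading)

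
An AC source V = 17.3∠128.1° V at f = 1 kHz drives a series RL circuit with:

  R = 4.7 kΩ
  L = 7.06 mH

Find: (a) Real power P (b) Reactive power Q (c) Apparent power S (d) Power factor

Step 1 — Angular frequency: ω = 2π·f = 2π·1000 = 6283 rad/s.
Step 2 — Component impedances:
  R: Z = R = 4700 Ω
  L: Z = jωL = j·6283·0.00706 = 0 + j44.36 Ω
Step 3 — Series combination: Z_total = R + L = 4700 + j44.36 Ω = 4700∠0.5° Ω.
Step 4 — Source phasor: V = 17.3∠128.1° V = -10.67 + j13.61 V.
Step 5 — Current: I = V / Z = -0.002244 + j0.002918 A = 0.003681∠127.6° A.
Step 6 — Complex power: S = V·I* = 0.06367 + j0.000601 VA.
Step 7 — Real power: P = Re(S) = 0.06367 W.
Step 8 — Reactive power: Q = Im(S) = 0.000601 VAR.
Step 9 — Apparent power: |S| = 0.06368 VA.
Step 10 — Power factor: PF = P/|S| = 1 (lagging).

(a) P = 0.06367 W  (b) Q = 0.000601 VAR  (c) S = 0.06368 VA  (d) PF = 1 (lagging)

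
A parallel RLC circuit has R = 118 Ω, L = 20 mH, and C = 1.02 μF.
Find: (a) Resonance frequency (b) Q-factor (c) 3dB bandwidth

Step 1 — Resonance: ω₀ = 1/√(LC) = 1/√(0.02·1.02e-06) = 7001 rad/s.
Step 2 — f₀ = ω₀/(2π) = 1114 Hz.
Step 3 — Parallel Q: Q = R/(ω₀L) = 118/(7001·0.02) = 0.8427.
Step 4 — Bandwidth: Δω = ω₀/Q = 8308 rad/s; BW = Δω/(2π) = 1322 Hz.

(a) f₀ = 1114 Hz  (b) Q = 0.8427  (c) BW = 1322 Hz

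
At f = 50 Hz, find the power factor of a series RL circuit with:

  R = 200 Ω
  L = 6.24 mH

Step 1 — Angular frequency: ω = 2π·f = 2π·50 = 314.2 rad/s.
Step 2 — Component impedances:
  R: Z = R = 200 Ω
  L: Z = jωL = j·314.2·0.00624 = 0 + j1.96 Ω
Step 3 — Series combination: Z_total = R + L = 200 + j1.96 Ω = 200∠0.6° Ω.
Step 4 — Power factor: PF = cos(φ) = Re(Z)/|Z| = 200/200 = 1.
Step 5 — Type: Im(Z) = 1.96 ⇒ lagging (phase φ = 0.6°).

PF = 1 (lagging, φ = 0.6°)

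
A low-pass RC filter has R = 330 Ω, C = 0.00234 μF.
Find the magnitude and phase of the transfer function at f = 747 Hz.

Step 1 — Angular frequency: ω = 2π·747 = 4694 rad/s.
Step 2 — Transfer function: H(jω) = 1/(1 + jωRC).
Step 3 — Denominator: 1 + jωRC = 1 + j·4694·330·2.34e-09 = 1 + j0.003624.
Step 4 — H = 1 - j0.003624.
Step 5 — Magnitude: |H| = 1 (-0.0 dB); phase: φ = -0.2°.

|H| = 1 (-0.0 dB), φ = -0.2°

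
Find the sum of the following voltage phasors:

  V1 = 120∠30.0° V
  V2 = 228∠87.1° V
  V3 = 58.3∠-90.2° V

Step 1 — Convert each phasor to rectangular form:
  V1 = 120·(cos(30.0°) + j·sin(30.0°)) = 103.9 + j60 V
  V2 = 228·(cos(87.1°) + j·sin(87.1°)) = 11.54 + j227.7 V
  V3 = 58.3·(cos(-90.2°) + j·sin(-90.2°)) = -0.2035 - j58.3 V
Step 2 — Sum components: V_total = 115.3 + j229.4 V.
Step 3 — Convert to polar: |V_total| = 256.7 V, ∠V_total = 63.3°.

V_total = 256.7∠63.3° V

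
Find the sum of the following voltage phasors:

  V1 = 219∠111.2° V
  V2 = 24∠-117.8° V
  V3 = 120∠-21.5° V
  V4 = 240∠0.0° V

Step 1 — Convert each phasor to rectangular form:
  V1 = 219·(cos(111.2°) + j·sin(111.2°)) = -79.2 + j204.2 V
  V2 = 24·(cos(-117.8°) + j·sin(-117.8°)) = -11.19 - j21.23 V
  V3 = 120·(cos(-21.5°) + j·sin(-21.5°)) = 111.7 - j43.98 V
  V4 = 240·(cos(0.0°) + j·sin(0.0°)) = 240 V
Step 2 — Sum components: V_total = 261.3 + j139 V.
Step 3 — Convert to polar: |V_total| = 295.9 V, ∠V_total = 28.0°.

V_total = 295.9∠28.0° V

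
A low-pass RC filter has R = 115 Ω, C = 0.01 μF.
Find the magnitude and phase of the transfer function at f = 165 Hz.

Step 1 — Angular frequency: ω = 2π·165 = 1037 rad/s.
Step 2 — Transfer function: H(jω) = 1/(1 + jωRC).
Step 3 — Denominator: 1 + jωRC = 1 + j·1037·115·1e-08 = 1 + j0.001192.
Step 4 — H = 1 - j0.001192.
Step 5 — Magnitude: |H| = 1 (-0.0 dB); phase: φ = -0.1°.

|H| = 1 (-0.0 dB), φ = -0.1°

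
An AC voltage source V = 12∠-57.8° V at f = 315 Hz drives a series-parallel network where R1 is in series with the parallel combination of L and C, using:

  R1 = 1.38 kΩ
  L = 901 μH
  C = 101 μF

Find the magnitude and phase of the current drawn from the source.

Step 1 — Angular frequency: ω = 2π·f = 2π·315 = 1979 rad/s.
Step 2 — Component impedances:
  R1: Z = R = 1380 Ω
  L: Z = jωL = j·1979·0.000901 = 0 + j1.783 Ω
  C: Z = 1/(jωC) = -j/(ω·C) = 0 - j5.003 Ω
Step 3 — Parallel branch: L || C = 1/(1/L + 1/C) = 0 + j2.771 Ω.
Step 4 — Series with R1: Z_total = R1 + (L || C) = 1380 + j2.771 Ω = 1380∠0.1° Ω.
Step 5 — Source phasor: V = 12∠-57.8° V = 6.395 - j10.15 V.
Step 6 — Ohm's law: I = V / Z_total = (6.395 - j10.15) / (1380 + j2.771) = 0.004619 - j0.007367 A.
Step 7 — Convert to polar: |I| = 0.008696 A, ∠I = -57.9°.

I = 0.008696∠-57.9° A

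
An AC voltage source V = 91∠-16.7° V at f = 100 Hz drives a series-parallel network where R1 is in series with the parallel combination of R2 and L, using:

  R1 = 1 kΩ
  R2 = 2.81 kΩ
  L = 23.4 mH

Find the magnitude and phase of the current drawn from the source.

Step 1 — Angular frequency: ω = 2π·f = 2π·100 = 628.3 rad/s.
Step 2 — Component impedances:
  R1: Z = R = 1000 Ω
  R2: Z = R = 2810 Ω
  L: Z = jωL = j·628.3·0.0234 = 0 + j14.7 Ω
Step 3 — Parallel branch: R2 || L = 1/(1/R2 + 1/L) = 0.07693 + j14.7 Ω.
Step 4 — Series with R1: Z_total = R1 + (R2 || L) = 1000 + j14.7 Ω = 1000∠0.8° Ω.
Step 5 — Source phasor: V = 91∠-16.7° V = 87.16 - j26.15 V.
Step 6 — Ohm's law: I = V / Z_total = (87.16 - j26.15) / (1000 + j14.7) = 0.08675 - j0.02742 A.
Step 7 — Convert to polar: |I| = 0.09098 A, ∠I = -17.5°.

I = 0.09098∠-17.5° A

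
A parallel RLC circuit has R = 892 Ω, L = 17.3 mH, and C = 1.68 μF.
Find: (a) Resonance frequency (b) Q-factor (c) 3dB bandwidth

Step 1 — Resonance: ω₀ = 1/√(LC) = 1/√(0.0173·1.68e-06) = 5866 rad/s.
Step 2 — f₀ = ω₀/(2π) = 933.6 Hz.
Step 3 — Parallel Q: Q = R/(ω₀L) = 892/(5866·0.0173) = 8.79.
Step 4 — Bandwidth: Δω = ω₀/Q = 667.3 rad/s; BW = Δω/(2π) = 106.2 Hz.

(a) f₀ = 933.6 Hz  (b) Q = 8.79  (c) BW = 106.2 Hz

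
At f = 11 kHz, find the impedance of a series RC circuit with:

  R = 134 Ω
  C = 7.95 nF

Step 1 — Angular frequency: ω = 2π·f = 2π·1.1e+04 = 6.912e+04 rad/s.
Step 2 — Component impedances:
  R: Z = R = 134 Ω
  C: Z = 1/(jωC) = -j/(ω·C) = 0 - j1820 Ω
Step 3 — Series combination: Z_total = R + C = 134 - j1820 Ω = 1825∠-85.8° Ω.

Z = 134 - j1820 Ω = 1825∠-85.8° Ω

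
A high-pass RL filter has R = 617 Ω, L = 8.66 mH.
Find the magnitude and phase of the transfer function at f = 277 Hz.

Step 1 — Angular frequency: ω = 2π·277 = 1740 rad/s.
Step 2 — Transfer function: H(jω) = jωL/(R + jωL).
Step 3 — Numerator jωL = j·15.07; denominator R + jωL = 617 + j15.07.
Step 4 — H = 0.0005964 + j0.02441.
Step 5 — Magnitude: |H| = 0.02442 (-32.2 dB); phase: φ = 88.6°.

|H| = 0.02442 (-32.2 dB), φ = 88.6°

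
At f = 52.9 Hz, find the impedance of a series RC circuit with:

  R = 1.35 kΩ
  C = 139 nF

Step 1 — Angular frequency: ω = 2π·f = 2π·52.9 = 332.4 rad/s.
Step 2 — Component impedances:
  R: Z = R = 1350 Ω
  C: Z = 1/(jωC) = -j/(ω·C) = 0 - j2.164e+04 Ω
Step 3 — Series combination: Z_total = R + C = 1350 - j2.164e+04 Ω = 2.169e+04∠-86.4° Ω.

Z = 1350 - j2.164e+04 Ω = 2.169e+04∠-86.4° Ω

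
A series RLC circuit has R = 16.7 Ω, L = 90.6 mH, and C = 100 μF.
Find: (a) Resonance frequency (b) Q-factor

Step 1 — Resonance condition Im(Z)=0 gives ω₀ = 1/√(LC).
Step 2 — ω₀ = 1/√(0.0906·0.0001) = 332.2 rad/s.
Step 3 — f₀ = ω₀/(2π) = 52.88 Hz.
Step 4 — Series Q: Q = ω₀L/R = 332.2·0.0906/16.7 = 1.802.

(a) f₀ = 52.88 Hz  (b) Q = 1.802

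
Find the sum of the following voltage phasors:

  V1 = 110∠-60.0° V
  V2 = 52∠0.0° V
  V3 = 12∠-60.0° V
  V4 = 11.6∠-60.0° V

Step 1 — Convert each phasor to rectangular form:
  V1 = 110·(cos(-60.0°) + j·sin(-60.0°)) = 55 - j95.26 V
  V2 = 52·(cos(0.0°) + j·sin(0.0°)) = 52 V
  V3 = 12·(cos(-60.0°) + j·sin(-60.0°)) = 6 - j10.39 V
  V4 = 11.6·(cos(-60.0°) + j·sin(-60.0°)) = 5.8 - j10.05 V
Step 2 — Sum components: V_total = 118.8 - j115.7 V.
Step 3 — Convert to polar: |V_total| = 165.8 V, ∠V_total = -44.2°.

V_total = 165.8∠-44.2° V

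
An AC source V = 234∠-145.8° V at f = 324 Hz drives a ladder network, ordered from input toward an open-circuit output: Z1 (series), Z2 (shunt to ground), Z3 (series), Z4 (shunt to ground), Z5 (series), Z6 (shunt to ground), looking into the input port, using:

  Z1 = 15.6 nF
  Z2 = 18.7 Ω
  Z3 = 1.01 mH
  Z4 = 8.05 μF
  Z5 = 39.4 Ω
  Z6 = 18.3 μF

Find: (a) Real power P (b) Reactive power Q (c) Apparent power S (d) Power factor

Step 1 — Angular frequency: ω = 2π·f = 2π·324 = 2036 rad/s.
Step 2 — Component impedances:
  Z1: Z = 1/(jωC) = -j/(ω·C) = 0 - j3.149e+04 Ω
  Z2: Z = R = 18.7 Ω
  Z3: Z = jωL = j·2036·0.00101 = 0 + j2.056 Ω
  Z4: Z = 1/(jωC) = -j/(ω·C) = 0 - j61.02 Ω
  Z5: Z = R = 39.4 Ω
  Z6: Z = 1/(jωC) = -j/(ω·C) = 0 - j26.84 Ω
Step 3 — Ladder network (open output): work backward from the far end, alternating series and parallel combinations. Z_in = 11.81 - j3.149e+04 Ω = 3.149e+04∠-90.0° Ω.
Step 4 — Source phasor: V = 234∠-145.8° V = -193.5 - j131.5 V.
Step 5 — Current: I = V / Z = 0.004174 - j0.006147 A = 0.00743∠-55.8° A.
Step 6 — Complex power: S = V·I* = 0.0006521 - j1.739 VA.
Step 7 — Real power: P = Re(S) = 0.0006521 W.
Step 8 — Reactive power: Q = Im(S) = -1.739 VAR.
Step 9 — Apparent power: |S| = 1.739 VA.
Step 10 — Power factor: PF = P/|S| = 0.0003751 (leading).

(a) P = 0.0006521 W  (b) Q = -1.739 VAR  (c) S = 1.739 VA  (d) PF = 0.0003751 (leading)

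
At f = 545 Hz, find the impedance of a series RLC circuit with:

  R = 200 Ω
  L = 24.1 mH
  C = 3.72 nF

Step 1 — Angular frequency: ω = 2π·f = 2π·545 = 3424 rad/s.
Step 2 — Component impedances:
  R: Z = R = 200 Ω
  L: Z = jωL = j·3424·0.0241 = 0 + j82.53 Ω
  C: Z = 1/(jωC) = -j/(ω·C) = 0 - j7.85e+04 Ω
Step 3 — Series combination: Z_total = R + L + C = 200 - j7.842e+04 Ω = 7.842e+04∠-89.9° Ω.

Z = 200 - j7.842e+04 Ω = 7.842e+04∠-89.9° Ω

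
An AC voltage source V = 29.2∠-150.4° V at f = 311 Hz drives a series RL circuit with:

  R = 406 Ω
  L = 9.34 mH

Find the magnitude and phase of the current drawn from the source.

Step 1 — Angular frequency: ω = 2π·f = 2π·311 = 1954 rad/s.
Step 2 — Component impedances:
  R: Z = R = 406 Ω
  L: Z = jωL = j·1954·0.00934 = 0 + j18.25 Ω
Step 3 — Series combination: Z_total = R + L = 406 + j18.25 Ω = 406.4∠2.6° Ω.
Step 4 — Source phasor: V = 29.2∠-150.4° V = -25.39 - j14.42 V.
Step 5 — Ohm's law: I = V / Z_total = (-25.39 - j14.42) / (406 + j18.25) = -0.064 - j0.03265 A.
Step 6 — Convert to polar: |I| = 0.07185 A, ∠I = -153.0°.

I = 0.07185∠-153.0° A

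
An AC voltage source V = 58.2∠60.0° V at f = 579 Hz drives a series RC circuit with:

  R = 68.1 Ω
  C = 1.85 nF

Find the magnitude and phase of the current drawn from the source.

Step 1 — Angular frequency: ω = 2π·f = 2π·579 = 3638 rad/s.
Step 2 — Component impedances:
  R: Z = R = 68.1 Ω
  C: Z = 1/(jωC) = -j/(ω·C) = 0 - j1.486e+05 Ω
Step 3 — Series combination: Z_total = R + C = 68.1 - j1.486e+05 Ω = 1.486e+05∠-90.0° Ω.
Step 4 — Source phasor: V = 58.2∠60.0° V = 29.1 + j50.4 V.
Step 5 — Ohm's law: I = V / Z_total = (29.1 + j50.4) / (68.1 - j1.486e+05) = -0.0003391 + j0.000196 A.
Step 6 — Convert to polar: |I| = 0.0003917 A, ∠I = 150.0°.

I = 0.0003917∠150.0° A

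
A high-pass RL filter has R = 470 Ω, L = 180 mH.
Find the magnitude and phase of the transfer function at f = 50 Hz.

Step 1 — Angular frequency: ω = 2π·50 = 314.2 rad/s.
Step 2 — Transfer function: H(jω) = jωL/(R + jωL).
Step 3 — Numerator jωL = j·56.55; denominator R + jωL = 470 + j56.55.
Step 4 — H = 0.01427 + j0.1186.
Step 5 — Magnitude: |H| = 0.1195 (-18.5 dB); phase: φ = 83.1°.

|H| = 0.1195 (-18.5 dB), φ = 83.1°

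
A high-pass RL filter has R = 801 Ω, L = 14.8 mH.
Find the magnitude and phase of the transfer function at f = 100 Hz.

Step 1 — Angular frequency: ω = 2π·100 = 628.3 rad/s.
Step 2 — Transfer function: H(jω) = jωL/(R + jωL).
Step 3 — Numerator jωL = j·9.299; denominator R + jωL = 801 + j9.299.
Step 4 — H = 0.0001348 + j0.01161.
Step 5 — Magnitude: |H| = 0.01161 (-38.7 dB); phase: φ = 89.3°.

|H| = 0.01161 (-38.7 dB), φ = 89.3°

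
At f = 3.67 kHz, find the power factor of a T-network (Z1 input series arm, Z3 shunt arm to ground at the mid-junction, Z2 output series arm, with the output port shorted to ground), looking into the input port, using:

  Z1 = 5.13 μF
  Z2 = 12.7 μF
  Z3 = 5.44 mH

Step 1 — Angular frequency: ω = 2π·f = 2π·3670 = 2.306e+04 rad/s.
Step 2 — Component impedances:
  Z1: Z = 1/(jωC) = -j/(ω·C) = 0 - j8.454 Ω
  Z2: Z = 1/(jωC) = -j/(ω·C) = 0 - j3.415 Ω
  Z3: Z = jωL = j·2.306e+04·0.00544 = 0 + j125.4 Ω
Step 3 — With the output port shorted to ground, the output series arm Z2 runs from the junction to ground; the shunt arm Z3 also runs from the junction to ground. They appear in parallel: Z3 || Z2 = 0 - j3.51 Ω.
Step 4 — Series with input arm Z1: Z_in = Z1 + (Z3 || Z2) = 0 - j11.96 Ω = 11.96∠-90.0° Ω.
Step 5 — Power factor: PF = cos(φ) = Re(Z)/|Z| = 0/11.96 = 0.
Step 6 — Type: Im(Z) = -11.96 ⇒ leading (phase φ = -90.0°).

PF = 0 (leading, φ = -90.0°)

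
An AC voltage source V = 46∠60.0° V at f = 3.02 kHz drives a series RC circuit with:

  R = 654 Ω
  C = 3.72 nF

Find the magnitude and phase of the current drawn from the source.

Step 1 — Angular frequency: ω = 2π·f = 2π·3020 = 1.898e+04 rad/s.
Step 2 — Component impedances:
  R: Z = R = 654 Ω
  C: Z = 1/(jωC) = -j/(ω·C) = 0 - j1.417e+04 Ω
Step 3 — Series combination: Z_total = R + C = 654 - j1.417e+04 Ω = 1.418e+04∠-87.4° Ω.
Step 4 — Source phasor: V = 46∠60.0° V = 23 + j39.84 V.
Step 5 — Ohm's law: I = V / Z_total = (23 + j39.84) / (654 - j1.417e+04) = -0.002731 + j0.00175 A.
Step 6 — Convert to polar: |I| = 0.003244 A, ∠I = 147.4°.

I = 0.003244∠147.4° A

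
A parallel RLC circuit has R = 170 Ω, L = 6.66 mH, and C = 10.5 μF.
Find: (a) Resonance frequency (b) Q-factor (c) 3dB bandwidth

Step 1 — Resonance: ω₀ = 1/√(LC) = 1/√(0.00666·1.05e-05) = 3782 rad/s.
Step 2 — f₀ = ω₀/(2π) = 601.9 Hz.
Step 3 — Parallel Q: Q = R/(ω₀L) = 170/(3782·0.00666) = 6.75.
Step 4 — Bandwidth: Δω = ω₀/Q = 560.2 rad/s; BW = Δω/(2π) = 89.16 Hz.

(a) f₀ = 601.9 Hz  (b) Q = 6.75  (c) BW = 89.16 Hz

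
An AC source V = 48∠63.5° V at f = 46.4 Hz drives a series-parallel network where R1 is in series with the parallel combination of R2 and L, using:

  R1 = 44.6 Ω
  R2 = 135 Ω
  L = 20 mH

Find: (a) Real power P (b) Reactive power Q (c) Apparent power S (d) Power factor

Step 1 — Angular frequency: ω = 2π·f = 2π·46.4 = 291.5 rad/s.
Step 2 — Component impedances:
  R1: Z = R = 44.6 Ω
  R2: Z = R = 135 Ω
  L: Z = jωL = j·291.5·0.02 = 0 + j5.831 Ω
Step 3 — Parallel branch: R2 || L = 1/(1/R2 + 1/L) = 0.2514 + j5.82 Ω.
Step 4 — Series with R1: Z_total = R1 + (R2 || L) = 44.85 + j5.82 Ω = 45.23∠7.4° Ω.
Step 5 — Source phasor: V = 48∠63.5° V = 21.42 + j42.96 V.
Step 6 — Current: I = V / Z = 0.5918 + j0.881 A = 1.061∠56.1° A.
Step 7 — Complex power: S = V·I* = 50.52 + j6.555 VA.
Step 8 — Real power: P = Re(S) = 50.52 W.
Step 9 — Reactive power: Q = Im(S) = 6.555 VAR.
Step 10 — Apparent power: |S| = 50.94 VA.
Step 11 — Power factor: PF = P/|S| = 0.9917 (lagging).

(a) P = 50.52 W  (b) Q = 6.555 VAR  (c) S = 50.94 VA  (d) PF = 0.9917 (lagging)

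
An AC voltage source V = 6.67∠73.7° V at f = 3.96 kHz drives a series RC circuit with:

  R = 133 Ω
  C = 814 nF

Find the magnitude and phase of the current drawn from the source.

Step 1 — Angular frequency: ω = 2π·f = 2π·3960 = 2.488e+04 rad/s.
Step 2 — Component impedances:
  R: Z = R = 133 Ω
  C: Z = 1/(jωC) = -j/(ω·C) = 0 - j49.37 Ω
Step 3 — Series combination: Z_total = R + C = 133 - j49.37 Ω = 141.9∠-20.4° Ω.
Step 4 — Source phasor: V = 6.67∠73.7° V = 1.872 + j6.402 V.
Step 5 — Ohm's law: I = V / Z_total = (1.872 + j6.402) / (133 - j49.37) = -0.003334 + j0.0469 A.
Step 6 — Convert to polar: |I| = 0.04702 A, ∠I = 94.1°.

I = 0.04702∠94.1° A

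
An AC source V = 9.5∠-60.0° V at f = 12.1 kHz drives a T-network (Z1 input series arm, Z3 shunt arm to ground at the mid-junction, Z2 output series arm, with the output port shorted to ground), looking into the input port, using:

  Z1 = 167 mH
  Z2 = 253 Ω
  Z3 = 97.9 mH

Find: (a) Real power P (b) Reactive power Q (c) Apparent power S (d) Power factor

Step 1 — Angular frequency: ω = 2π·f = 2π·1.21e+04 = 7.603e+04 rad/s.
Step 2 — Component impedances:
  Z1: Z = jωL = j·7.603e+04·0.167 = 0 + j1.27e+04 Ω
  Z2: Z = R = 253 Ω
  Z3: Z = jωL = j·7.603e+04·0.0979 = 0 + j7443 Ω
Step 3 — With the output port shorted to ground, the output series arm Z2 runs from the junction to ground; the shunt arm Z3 also runs from the junction to ground. They appear in parallel: Z3 || Z2 = 252.7 + j8.59 Ω.
Step 4 — Series with input arm Z1: Z_in = Z1 + (Z3 || Z2) = 252.7 + j1.271e+04 Ω = 1.271e+04∠88.9° Ω.
Step 5 — Source phasor: V = 9.5∠-60.0° V = 4.75 - j8.227 V.
Step 6 — Current: I = V / Z = -0.0006399 - j0.0003866 A = 0.0007476∠-148.9° A.
Step 7 — Complex power: S = V·I* = 0.0001412 + j0.007101 VA.
Step 8 — Real power: P = Re(S) = 0.0001412 W.
Step 9 — Reactive power: Q = Im(S) = 0.007101 VAR.
Step 10 — Apparent power: |S| = 0.007102 VA.
Step 11 — Power factor: PF = P/|S| = 0.01989 (lagging).

(a) P = 0.0001412 W  (b) Q = 0.007101 VAR  (c) S = 0.007102 VA  (d) PF = 0.01989 (lagging)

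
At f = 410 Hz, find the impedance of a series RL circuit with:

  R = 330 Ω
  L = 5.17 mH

Step 1 — Angular frequency: ω = 2π·f = 2π·410 = 2576 rad/s.
Step 2 — Component impedances:
  R: Z = R = 330 Ω
  L: Z = jωL = j·2576·0.00517 = 0 + j13.32 Ω
Step 3 — Series combination: Z_total = R + L = 330 + j13.32 Ω = 330.3∠2.3° Ω.

Z = 330 + j13.32 Ω = 330.3∠2.3° Ω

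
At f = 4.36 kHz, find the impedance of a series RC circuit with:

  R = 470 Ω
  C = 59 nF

Step 1 — Angular frequency: ω = 2π·f = 2π·4360 = 2.739e+04 rad/s.
Step 2 — Component impedances:
  R: Z = R = 470 Ω
  C: Z = 1/(jωC) = -j/(ω·C) = 0 - j618.7 Ω
Step 3 — Series combination: Z_total = R + C = 470 - j618.7 Ω = 777∠-52.8° Ω.

Z = 470 - j618.7 Ω = 777∠-52.8° Ω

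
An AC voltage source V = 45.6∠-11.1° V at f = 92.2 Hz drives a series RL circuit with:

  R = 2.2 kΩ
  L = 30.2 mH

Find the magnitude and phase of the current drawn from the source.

Step 1 — Angular frequency: ω = 2π·f = 2π·92.2 = 579.3 rad/s.
Step 2 — Component impedances:
  R: Z = R = 2200 Ω
  L: Z = jωL = j·579.3·0.0302 = 0 + j17.5 Ω
Step 3 — Series combination: Z_total = R + L = 2200 + j17.5 Ω = 2200∠0.5° Ω.
Step 4 — Source phasor: V = 45.6∠-11.1° V = 44.75 - j8.779 V.
Step 5 — Ohm's law: I = V / Z_total = (44.75 - j8.779) / (2200 + j17.5) = 0.02031 - j0.004152 A.
Step 6 — Convert to polar: |I| = 0.02073 A, ∠I = -11.6°.

I = 0.02073∠-11.6° A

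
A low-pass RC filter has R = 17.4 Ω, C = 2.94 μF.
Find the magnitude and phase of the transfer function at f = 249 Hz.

Step 1 — Angular frequency: ω = 2π·249 = 1565 rad/s.
Step 2 — Transfer function: H(jω) = 1/(1 + jωRC).
Step 3 — Denominator: 1 + jωRC = 1 + j·1565·17.4·2.94e-06 = 1 + j0.08003.
Step 4 — H = 0.9936 - j0.07952.
Step 5 — Magnitude: |H| = 0.9968 (-0.0 dB); phase: φ = -4.6°.

|H| = 0.9968 (-0.0 dB), φ = -4.6°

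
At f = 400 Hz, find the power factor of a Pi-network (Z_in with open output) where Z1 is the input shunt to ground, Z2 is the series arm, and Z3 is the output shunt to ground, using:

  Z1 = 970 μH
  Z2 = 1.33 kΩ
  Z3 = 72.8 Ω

Step 1 — Angular frequency: ω = 2π·f = 2π·400 = 2513 rad/s.
Step 2 — Component impedances:
  Z1: Z = jωL = j·2513·0.00097 = 0 + j2.438 Ω
  Z2: Z = R = 1330 Ω
  Z3: Z = R = 72.8 Ω
Step 3 — With open output, the series arm Z2 and the output shunt Z3 appear in series to ground: Z2 + Z3 = 1403 Ω.
Step 4 — Parallel with input shunt Z1: Z_in = Z1 || (Z2 + Z3) = 0.004237 + j2.438 Ω = 2.438∠89.9° Ω.
Step 5 — Power factor: PF = cos(φ) = Re(Z)/|Z| = 0.004237/2.438 = 0.001738.
Step 6 — Type: Im(Z) = 2.438 ⇒ lagging (phase φ = 89.9°).

PF = 0.001738 (lagging, φ = 89.9°)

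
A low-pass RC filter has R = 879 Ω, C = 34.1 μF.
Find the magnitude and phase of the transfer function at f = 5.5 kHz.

Step 1 — Angular frequency: ω = 2π·5500 = 3.456e+04 rad/s.
Step 2 — Transfer function: H(jω) = 1/(1 + jωRC).
Step 3 — Denominator: 1 + jωRC = 1 + j·3.456e+04·879·3.41e-05 = 1 + j1036.
Step 4 — H = 9.32e-07 - j0.0009654.
Step 5 — Magnitude: |H| = 0.0009654 (-60.3 dB); phase: φ = -89.9°.

|H| = 0.0009654 (-60.3 dB), φ = -89.9°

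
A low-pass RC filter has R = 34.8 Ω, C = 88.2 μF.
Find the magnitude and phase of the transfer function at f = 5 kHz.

Step 1 — Angular frequency: ω = 2π·5000 = 3.142e+04 rad/s.
Step 2 — Transfer function: H(jω) = 1/(1 + jωRC).
Step 3 — Denominator: 1 + jωRC = 1 + j·3.142e+04·34.8·8.82e-05 = 1 + j96.43.
Step 4 — H = 0.0001075 - j0.01037.
Step 5 — Magnitude: |H| = 0.01037 (-39.7 dB); phase: φ = -89.4°.

|H| = 0.01037 (-39.7 dB), φ = -89.4°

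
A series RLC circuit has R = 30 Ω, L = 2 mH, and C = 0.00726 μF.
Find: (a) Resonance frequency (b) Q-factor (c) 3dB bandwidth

Step 1 — Resonance condition Im(Z)=0 gives ω₀ = 1/√(LC).
Step 2 — ω₀ = 1/√(0.002·7.26e-09) = 2.624e+05 rad/s.
Step 3 — f₀ = ω₀/(2π) = 4.177e+04 Hz.
Step 4 — Series Q: Q = ω₀L/R = 2.624e+05·0.002/30 = 17.5.
Step 5 — 3dB bandwidth: Δω = ω₀/Q = 1.5e+04 rad/s; BW = Δω/(2π) = 2387 Hz.

(a) f₀ = 4.177e+04 Hz  (b) Q = 17.5  (c) BW = 2387 Hz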